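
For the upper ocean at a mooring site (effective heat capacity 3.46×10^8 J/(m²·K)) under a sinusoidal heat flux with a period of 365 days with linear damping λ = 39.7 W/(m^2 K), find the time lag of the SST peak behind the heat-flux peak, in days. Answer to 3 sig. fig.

60.9 days

Areal heat capacity C = 3.46×10^8 J/(m²·K) (given).
ω = 2π / 3.15×10^7 s = 1.99×10^-7 s⁻¹.
Phase lag φ = arctan(Cω/λ) = arctan(68.9/39.7) = 1.05 rad.
Time lag = φ / ω = 1.05 / 1.99×10^-7 = 5.26×10^6 s = 60.9 days.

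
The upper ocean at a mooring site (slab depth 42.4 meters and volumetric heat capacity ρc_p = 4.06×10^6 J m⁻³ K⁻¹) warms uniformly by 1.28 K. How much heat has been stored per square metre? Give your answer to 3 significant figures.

Areal heat capacity C = ρc_p × D = 4.06×10^6 × 42.4 = 1.72×10^8 J m⁻² K⁻¹.
ΔQ = C ΔT = 1.72×10^8 × 1.28 = 2.20×10^8 J/m².

2.20×10^8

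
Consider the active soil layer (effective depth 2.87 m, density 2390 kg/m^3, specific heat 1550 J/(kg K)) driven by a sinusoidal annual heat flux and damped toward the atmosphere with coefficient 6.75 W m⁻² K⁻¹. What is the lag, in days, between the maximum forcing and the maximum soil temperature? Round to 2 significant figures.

Areal heat capacity C = ρ c_p D = 2390 × 1550 × 2.87 = 1.06×10^7 J/(m²·K).
ω = 2π / 3.15×10^7 s = 1.99×10^-7 s⁻¹.
Phase lag φ = arctan(Cω/λ) = arctan(2.12/6.75) = 0.304 rad.
Time lag = φ / ω = 0.304 / 1.99×10^-7 = 1.53×10^6 s = 17.7 days.

18 days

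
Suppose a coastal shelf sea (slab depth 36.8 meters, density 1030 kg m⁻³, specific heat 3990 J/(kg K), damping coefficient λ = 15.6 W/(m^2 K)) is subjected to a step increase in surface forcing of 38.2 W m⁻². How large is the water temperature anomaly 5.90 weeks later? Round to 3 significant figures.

Areal heat capacity C = ρ c_p D = 1030 × 3990 × 36.8 = 1.51×10^8 J/(m^2 K).
τ = C / λ = 1.51×10^8 / 15.6 = 9.69×10^6 s.
Equilibrium anomaly ΔT_eq = F / λ = 38.2 / 15.6 = 2.45 K.
t = 5.90 weeks = 3.57×10^6 s, so t/τ = 0.368.
ΔT(t) = ΔT_eq (1 − e^(−t/τ)) = 2.45 × (1 − e^−0.368) = 0.754 K.

0.754 K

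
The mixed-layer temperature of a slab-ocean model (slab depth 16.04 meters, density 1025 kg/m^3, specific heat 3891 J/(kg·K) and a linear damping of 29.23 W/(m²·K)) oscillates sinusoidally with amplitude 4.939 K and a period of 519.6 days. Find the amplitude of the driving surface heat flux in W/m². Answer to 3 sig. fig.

151

Areal heat capacity C = ρ c_p D = 1025 × 3891 × 16.04 = 6.40×10^7 J/(m^2 K).
ω = 2π / 4.49×10^7 s = 1.40×10^-7 s⁻¹.
√((Cω)² + λ²) = √((8.95)² + 29.23²) = 30.6 W/(m²·K).
F₀ = A × √((Cω)²+λ²) = 4.939 × 30.6 = 151 W/m².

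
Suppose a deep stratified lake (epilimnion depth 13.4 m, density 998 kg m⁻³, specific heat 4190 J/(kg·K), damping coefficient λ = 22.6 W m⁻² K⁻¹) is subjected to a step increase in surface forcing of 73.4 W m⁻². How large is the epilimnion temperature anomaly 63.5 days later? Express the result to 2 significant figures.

2.9 K

Areal heat capacity C = ρ c_p D = 998 × 4190 × 13.4 = 5.60×10^7 J/(m^2 K).
τ = C / λ = 5.60×10^7 / 22.6 = 2.48×10^6 s.
Equilibrium anomaly ΔT_eq = F / λ = 73.4 / 22.6 = 3.25 K.
t = 63.5 days = 5.49×10^6 s, so t/τ = 2.21.
ΔT(t) = ΔT_eq (1 − e^(−t/τ)) = 3.25 × (1 − e^−2.21) = 2.89 K.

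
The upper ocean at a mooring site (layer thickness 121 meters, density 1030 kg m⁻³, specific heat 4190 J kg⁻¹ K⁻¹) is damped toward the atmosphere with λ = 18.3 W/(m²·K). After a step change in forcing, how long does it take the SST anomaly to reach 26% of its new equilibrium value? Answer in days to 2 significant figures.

Areal heat capacity C = ρ c_p D = 1030 × 4190 × 121 = 5.22×10^8 J/(m^2 K).
τ = C / λ = 5.22×10^8 / 18.3 = 2.85×10^7 s.
Fraction reached: 1 − e^(−t/τ) = 0.26 ⇒ t = −τ ln(1 − 0.26) = τ × 0.301.
t = 8.59×10^6 s = 99.4 days.

99 days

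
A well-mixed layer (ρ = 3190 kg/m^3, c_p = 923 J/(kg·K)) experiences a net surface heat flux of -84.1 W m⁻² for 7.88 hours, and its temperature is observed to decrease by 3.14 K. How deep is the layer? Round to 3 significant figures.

0.258 m

Heat input Q = F Δt = -84.1 × 28400 s = -2.39×10^6 J/m².
Required areal heat capacity C = Q / ΔT = 7.60×10^5 J/(m²·K).
Depth D = C / (ρ c_p) = 7.60×10^5 / (3190 × 923) = 0.258 m.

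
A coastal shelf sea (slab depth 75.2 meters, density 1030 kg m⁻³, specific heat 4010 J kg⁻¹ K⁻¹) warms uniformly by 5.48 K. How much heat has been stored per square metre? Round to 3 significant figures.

1.70×10^9

Areal heat capacity C = ρ c_p D = 1030 × 4010 × 75.2 = 3.11×10^8 J/(m^2 K).
ΔQ = C ΔT = 3.11×10^8 × 5.48 = 1.70×10^9 J/m².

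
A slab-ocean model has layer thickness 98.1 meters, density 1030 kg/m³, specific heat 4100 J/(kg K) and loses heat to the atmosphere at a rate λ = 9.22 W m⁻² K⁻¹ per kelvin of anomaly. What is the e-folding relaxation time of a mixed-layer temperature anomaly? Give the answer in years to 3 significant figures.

1.42 years

Areal heat capacity C = ρ c_p D = 1030 × 4100 × 98.1 = 4.14×10^8 J/(m²·K).
Relaxation time τ = C / λ = 4.14×10^8 / 9.22 = 4.49×10^7 s.
In years: 4.49×10^7 s / (3.156×10^7 s/year) = 1.42 years.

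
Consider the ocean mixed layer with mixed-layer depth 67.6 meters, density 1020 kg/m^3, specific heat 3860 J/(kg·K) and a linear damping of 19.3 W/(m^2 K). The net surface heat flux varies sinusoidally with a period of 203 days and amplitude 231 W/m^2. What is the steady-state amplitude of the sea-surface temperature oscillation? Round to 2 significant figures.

2.4 K

Areal heat capacity C = ρ c_p D = 1020 × 3860 × 67.6 = 2.66×10^8 J/(m²·K).
Angular frequency ω = 2π / T = 2π / 1.75×10^7 s = 3.58×10^-7 s⁻¹.
√((Cω)² + λ²) = √((95.3)² + 19.3²) = 97.3 W/(m²·K).
Amplitude A = F₀ / √((Cω)²+λ²) = 231 / 97.3 = 2.37 K.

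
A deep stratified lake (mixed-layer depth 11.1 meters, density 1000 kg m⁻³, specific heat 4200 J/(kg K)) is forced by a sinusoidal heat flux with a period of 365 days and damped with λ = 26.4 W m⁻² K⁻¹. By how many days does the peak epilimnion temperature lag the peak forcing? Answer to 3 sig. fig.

Areal heat capacity C = ρ c_p D = 1000 × 4200 × 11.1 = 4.66×10^7 J/(m^2 K).
ω = 2π / 3.15×10^7 s = 1.99×10^-7 s⁻¹.
Phase lag φ = arctan(Cω/λ) = arctan(9.29/26.4) = 0.338 rad.
Time lag = φ / ω = 0.338 / 1.99×10^-7 = 1.70×10^6 s = 19.7 days.

19.7 days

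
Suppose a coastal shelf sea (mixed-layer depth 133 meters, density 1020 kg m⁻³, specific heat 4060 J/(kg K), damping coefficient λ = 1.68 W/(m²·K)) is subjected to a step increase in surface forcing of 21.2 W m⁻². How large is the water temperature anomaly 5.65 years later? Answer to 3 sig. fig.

Areal heat capacity C = ρ c_p D = 1020 × 4060 × 133 = 5.51×10^8 J/(m²·K).
τ = C / λ = 5.51×10^8 / 1.68 = 3.28×10^8 s.
Equilibrium anomaly ΔT_eq = F / λ = 21.2 / 1.68 = 12.6 K.
t = 5.65 years = 1.78×10^8 s, so t/τ = 0.544.
ΔT(t) = ΔT_eq (1 − e^(−t/τ)) = 12.6 × (1 − e^−0.544) = 5.29 K.

5.29 K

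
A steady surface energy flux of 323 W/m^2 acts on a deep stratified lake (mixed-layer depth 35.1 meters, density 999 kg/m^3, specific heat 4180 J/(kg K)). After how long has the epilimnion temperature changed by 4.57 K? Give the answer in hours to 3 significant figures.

576 hours

Areal heat capacity C = ρ c_p D = 999 × 4180 × 35.1 = 1.47×10^8 J/(m^2 K).
Time required: Δt = C ΔT / F = 1.47×10^8 × 4.57 / 323 = 2.07×10^6 s.
In hours: 2.07×10^6 s / (3600 s/hour) = 576 hours.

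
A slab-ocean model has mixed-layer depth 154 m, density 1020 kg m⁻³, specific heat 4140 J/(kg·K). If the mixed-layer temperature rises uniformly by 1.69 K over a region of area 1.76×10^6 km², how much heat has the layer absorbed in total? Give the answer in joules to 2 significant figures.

1.9×10^21 J

Areal heat capacity C = ρ c_p D = 1020 × 4140 × 154 = 6.50×10^8 J m⁻² K⁻¹.
Heat per unit area: q = C ΔT = 6.50×10^8 × 1.69 = 1.10×10^9 J/m².
Total heat: Q = q × A = 1.10×10^9 × (1.76×10^6 × 10⁶ m²) = 1.93×10^21 J.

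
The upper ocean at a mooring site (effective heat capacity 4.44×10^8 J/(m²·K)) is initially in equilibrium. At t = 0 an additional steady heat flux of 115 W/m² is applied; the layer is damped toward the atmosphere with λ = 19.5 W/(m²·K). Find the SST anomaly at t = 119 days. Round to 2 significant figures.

Areal heat capacity C = 4.44×10^8 J/(m²·K) (given).
τ = C / λ = 4.44×10^8 / 19.5 = 2.28×10^7 s.
Equilibrium anomaly ΔT_eq = F / λ = 115 / 19.5 = 5.90 K.
t = 119 days = 1.03×10^7 s, so t/τ = 0.452.
ΔT(t) = ΔT_eq (1 − e^(−t/τ)) = 5.90 × (1 − e^−0.452) = 2.14 K.

2.1 K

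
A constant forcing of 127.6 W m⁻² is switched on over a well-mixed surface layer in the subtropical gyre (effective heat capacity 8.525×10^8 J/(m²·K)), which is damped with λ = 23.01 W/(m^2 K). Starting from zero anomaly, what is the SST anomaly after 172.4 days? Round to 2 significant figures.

1.8 K

Areal heat capacity C = 8.525×10^8 J/(m²·K) (given).
τ = C / λ = 8.52×10^8 / 23.01 = 3.70×10^7 s.
Equilibrium anomaly ΔT_eq = F / λ = 127.6 / 23.01 = 5.55 K.
t = 172.4 days = 1.49×10^7 s, so t/τ = 0.402.
ΔT(t) = ΔT_eq (1 − e^(−t/τ)) = 5.55 × (1 − e^−0.402) = 1.84 K.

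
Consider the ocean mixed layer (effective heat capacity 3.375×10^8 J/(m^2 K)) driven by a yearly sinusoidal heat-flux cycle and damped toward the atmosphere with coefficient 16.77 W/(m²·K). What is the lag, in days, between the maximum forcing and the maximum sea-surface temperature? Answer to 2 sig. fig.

77 days

Areal heat capacity C = 3.375×10^8 J/(m^2 K) (given).
ω = 2π / 3.15×10^7 s = 1.99×10^-7 s⁻¹.
Phase lag φ = arctan(Cω/λ) = arctan(67.2/16.77) = 1.33 rad.
Time lag = φ / ω = 1.33 / 1.99×10^-7 = 6.66×10^6 s = 77.1 days.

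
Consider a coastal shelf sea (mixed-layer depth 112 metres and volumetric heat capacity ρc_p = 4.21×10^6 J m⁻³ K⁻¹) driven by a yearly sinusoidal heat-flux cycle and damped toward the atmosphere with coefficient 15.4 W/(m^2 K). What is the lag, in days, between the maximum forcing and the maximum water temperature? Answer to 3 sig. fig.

81.8 days

Areal heat capacity C = ρc_p × D = 4.21×10^6 × 112 = 4.72×10^8 J m⁻² K⁻¹.
ω = 2π / 3.15×10^7 s = 1.99×10^-7 s⁻¹.
Phase lag φ = arctan(Cω/λ) = arctan(93.9/15.4) = 1.41 rad.
Time lag = φ / ω = 1.41 / 1.99×10^-7 = 7.07×10^6 s = 81.8 days.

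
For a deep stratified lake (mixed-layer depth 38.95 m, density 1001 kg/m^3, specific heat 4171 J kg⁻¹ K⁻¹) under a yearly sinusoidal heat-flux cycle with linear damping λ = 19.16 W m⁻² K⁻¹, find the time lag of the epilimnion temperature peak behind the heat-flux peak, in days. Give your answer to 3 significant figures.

Areal heat capacity C = ρ c_p D = 1001 × 4171 × 38.95 = 1.63×10^8 J m⁻² K⁻¹.
ω = 2π / 3.15×10^7 s = 1.99×10^-7 s⁻¹.
Phase lag φ = arctan(Cω/λ) = arctan(32.4/19.16) = 1.04 rad.
Time lag = φ / ω = 1.04 / 1.99×10^-7 = 5.20×10^6 s = 60.2 days.

60.2 days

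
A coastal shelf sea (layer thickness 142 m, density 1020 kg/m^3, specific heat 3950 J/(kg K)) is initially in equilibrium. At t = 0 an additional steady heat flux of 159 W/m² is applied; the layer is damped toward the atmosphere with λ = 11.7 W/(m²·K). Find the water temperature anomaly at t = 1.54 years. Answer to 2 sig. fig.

8.6 K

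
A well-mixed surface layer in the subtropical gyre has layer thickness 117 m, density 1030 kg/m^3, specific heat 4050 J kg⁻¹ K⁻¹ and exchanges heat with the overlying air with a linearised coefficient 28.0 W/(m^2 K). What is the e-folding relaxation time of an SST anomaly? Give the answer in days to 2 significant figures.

Areal heat capacity C = ρ c_p D = 1030 × 4050 × 117 = 4.88×10^8 J/(m²·K).
Relaxation time τ = C / λ = 4.88×10^8 / 28.0 = 1.74×10^7 s.
In days: 1.74×10^7 s / (86400 s/day) = 202 days.

200 days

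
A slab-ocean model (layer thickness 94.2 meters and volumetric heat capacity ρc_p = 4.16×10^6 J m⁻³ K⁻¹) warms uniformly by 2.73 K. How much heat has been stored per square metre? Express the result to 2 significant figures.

Areal heat capacity C = ρc_p × D = 4.16×10^6 × 94.2 = 3.92×10^8 J m⁻² K⁻¹.
ΔQ = C ΔT = 3.92×10^8 × 2.73 = 1.07×10^9 J/m².

1.1×10^9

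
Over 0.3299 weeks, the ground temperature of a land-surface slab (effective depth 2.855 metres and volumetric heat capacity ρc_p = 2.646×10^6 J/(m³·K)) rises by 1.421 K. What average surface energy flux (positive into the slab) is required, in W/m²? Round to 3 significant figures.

Areal heat capacity C = ρc_p × D = 2.646×10^6 × 2.855 = 7.55×10^6 J/(m²·K).
Required heat per unit area: Q = C ΔT = 7.55×10^6 × 1.421 = 1.07×10^7 J/m².
Flux F = Q / Δt = 1.07×10^7 / 2.00×10^5 s = 53.8 W/m².

53.8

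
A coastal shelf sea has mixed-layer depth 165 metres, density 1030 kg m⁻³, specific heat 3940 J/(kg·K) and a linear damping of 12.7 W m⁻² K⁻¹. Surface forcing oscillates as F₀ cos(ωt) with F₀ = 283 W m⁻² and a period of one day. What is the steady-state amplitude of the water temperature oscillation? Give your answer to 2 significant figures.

0.0058 K

Areal heat capacity C = ρ c_p D = 1030 × 3940 × 165 = 6.70×10^8 J/(m²·K).
Angular frequency ω = 2π / T = 2π / 86400 s = 7.27×10^-5 s⁻¹.
√((Cω)² + λ²) = √((48700)² + 12.7²) = 48700 W/(m²·K).
Amplitude A = F₀ / √((Cω)²+λ²) = 283 / 48700 = 0.00581 K.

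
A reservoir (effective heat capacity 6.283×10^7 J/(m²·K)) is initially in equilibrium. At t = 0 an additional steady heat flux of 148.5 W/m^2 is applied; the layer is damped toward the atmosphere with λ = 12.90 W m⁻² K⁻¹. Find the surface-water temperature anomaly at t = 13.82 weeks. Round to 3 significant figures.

9.44 K

Areal heat capacity C = 6.283×10^7 J/(m²·K) (given).
τ = C / λ = 6.28×10^7 / 12.90 = 4.87×10^6 s.
Equilibrium anomaly ΔT_eq = F / λ = 148.5 / 12.90 = 11.5 K.
t = 13.82 weeks = 8.36×10^6 s, so t/τ = 1.72.
ΔT(t) = ΔT_eq (1 − e^(−t/τ)) = 11.5 × (1 − e^−1.72) = 9.44 K.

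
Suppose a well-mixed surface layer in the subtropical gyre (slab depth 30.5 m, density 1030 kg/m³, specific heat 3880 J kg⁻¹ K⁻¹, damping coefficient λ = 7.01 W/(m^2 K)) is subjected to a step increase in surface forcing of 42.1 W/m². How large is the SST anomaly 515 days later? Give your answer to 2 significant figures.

Areal heat capacity C = ρ c_p D = 1030 × 3880 × 30.5 = 1.22×10^8 J/(m^2 K).
τ = C / λ = 1.22×10^8 / 7.01 = 1.74×10^7 s.
Equilibrium anomaly ΔT_eq = F / λ = 42.1 / 7.01 = 6.01 K.
t = 515 days = 4.45×10^7 s, so t/τ = 2.56.
ΔT(t) = ΔT_eq (1 − e^(−t/τ)) = 6.01 × (1 − e^−2.56) = 5.54 K.

5.5 K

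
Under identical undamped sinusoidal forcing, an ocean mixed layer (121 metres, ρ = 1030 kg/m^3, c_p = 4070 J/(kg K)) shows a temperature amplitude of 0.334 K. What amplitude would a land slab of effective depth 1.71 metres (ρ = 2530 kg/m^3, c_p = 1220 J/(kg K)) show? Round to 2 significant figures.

C_ocean = 5.07×10^8 J/(m²·K); C_land = 5.28×10^6 J/(m²·K).
A ∝ 1/C ⇒ A_land = A_ocean × C_ocean/C_land = 0.334 × 96.1 = 32.1 K.

32 K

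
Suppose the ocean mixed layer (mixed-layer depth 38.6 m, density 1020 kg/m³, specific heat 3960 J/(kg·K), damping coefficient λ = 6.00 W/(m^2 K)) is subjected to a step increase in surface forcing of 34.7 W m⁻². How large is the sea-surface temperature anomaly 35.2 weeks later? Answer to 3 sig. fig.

3.23 K

Areal heat capacity C = ρ c_p D = 1020 × 3960 × 38.6 = 1.56×10^8 J m⁻² K⁻¹.
τ = C / λ = 1.56×10^8 / 6.00 = 2.60×10^7 s.
Equilibrium anomaly ΔT_eq = F / λ = 34.7 / 6.00 = 5.78 K.
t = 35.2 weeks = 2.13×10^7 s, so t/τ = 0.819.
ΔT(t) = ΔT_eq (1 − e^(−t/τ)) = 5.78 × (1 − e^−0.819) = 3.23 K.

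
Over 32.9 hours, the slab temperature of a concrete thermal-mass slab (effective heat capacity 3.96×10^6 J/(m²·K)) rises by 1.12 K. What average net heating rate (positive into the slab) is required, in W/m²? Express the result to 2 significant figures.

37

Areal heat capacity C = 3.96×10^6 J/(m²·K) (given).
Required heat per unit area: Q = C ΔT = 3.96×10^6 × 1.12 = 4.44×10^6 J/m².
Flux F = Q / Δt = 4.44×10^6 / 1.18×10^5 s = 37.4 W/m².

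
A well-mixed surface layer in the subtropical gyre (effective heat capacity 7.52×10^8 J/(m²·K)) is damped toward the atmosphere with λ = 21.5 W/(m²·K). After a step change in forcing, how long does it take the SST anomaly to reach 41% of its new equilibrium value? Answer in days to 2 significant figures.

Areal heat capacity C = 7.52×10^8 J/(m²·K) (given).
τ = C / λ = 7.52×10^8 / 21.5 = 3.50×10^7 s.
Fraction reached: 1 − e^(−t/τ) = 0.41 ⇒ t = −τ ln(1 − 0.41) = τ × 0.528.
t = 1.85×10^7 s = 214 days.

210 days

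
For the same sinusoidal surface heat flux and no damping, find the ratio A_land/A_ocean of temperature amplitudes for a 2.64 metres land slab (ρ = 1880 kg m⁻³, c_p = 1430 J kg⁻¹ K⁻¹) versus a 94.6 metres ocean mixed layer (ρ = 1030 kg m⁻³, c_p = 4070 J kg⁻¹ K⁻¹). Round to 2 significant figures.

56

C_ocean = 1030 × 4070 × 94.6 = 3.97×10^8 J/(m²·K).
C_land = 1880 × 1430 × 2.64 = 7.10×10^6 J/(m²·K).
Undamped amplitude ∝ 1/C, so A_land/A_ocean = C_ocean/C_land = 55.9.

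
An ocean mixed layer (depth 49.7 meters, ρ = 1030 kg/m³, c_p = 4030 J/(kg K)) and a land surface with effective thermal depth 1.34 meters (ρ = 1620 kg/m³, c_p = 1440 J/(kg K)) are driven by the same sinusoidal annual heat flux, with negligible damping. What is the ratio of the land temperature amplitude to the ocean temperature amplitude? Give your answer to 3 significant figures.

C_ocean = 1030 × 4030 × 49.7 = 2.06×10^8 J/(m²·K).
C_land = 1620 × 1440 × 1.34 = 3.13×10^6 J/(m²·K).
Undamped amplitude ∝ 1/C, so A_land/A_ocean = C_ocean/C_land = 66.0.

66.0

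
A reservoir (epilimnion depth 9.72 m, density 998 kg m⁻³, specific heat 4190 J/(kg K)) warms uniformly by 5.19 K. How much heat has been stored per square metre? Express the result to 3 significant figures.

2.11×10^8

Areal heat capacity C = ρ c_p D = 998 × 4190 × 9.72 = 4.06×10^7 J m⁻² K⁻¹.
ΔQ = C ΔT = 4.06×10^7 × 5.19 = 2.11×10^8 J/m².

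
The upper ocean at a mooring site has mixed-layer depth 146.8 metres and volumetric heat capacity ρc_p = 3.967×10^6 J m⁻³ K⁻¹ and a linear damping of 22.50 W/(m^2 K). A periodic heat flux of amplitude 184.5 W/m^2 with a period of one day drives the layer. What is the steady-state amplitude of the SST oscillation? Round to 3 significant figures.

Areal heat capacity C = ρc_p × D = 3.967×10^6 × 146.8 = 5.82×10^8 J/(m^2 K).
Angular frequency ω = 2π / T = 2π / 86400 s = 7.27×10^-5 s⁻¹.
√((Cω)² + λ²) = √((42400)² + 22.50²) = 42400 W/(m²·K).
Amplitude A = F₀ / √((Cω)²+λ²) = 184.5 / 42400 = 0.00436 K.

0.00436 K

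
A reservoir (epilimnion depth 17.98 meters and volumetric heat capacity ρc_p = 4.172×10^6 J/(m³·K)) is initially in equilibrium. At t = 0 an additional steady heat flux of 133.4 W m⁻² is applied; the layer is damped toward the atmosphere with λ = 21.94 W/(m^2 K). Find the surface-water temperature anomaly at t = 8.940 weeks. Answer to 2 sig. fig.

Areal heat capacity C = ρc_p × D = 4.172×10^6 × 17.98 = 7.50×10^7 J/(m²·K).
τ = C / λ = 7.50×10^7 / 21.94 = 3.42×10^6 s.
Equilibrium anomaly ΔT_eq = F / λ = 133.4 / 21.94 = 6.08 K.
t = 8.940 weeks = 5.41×10^6 s, so t/τ = 1.58.
ΔT(t) = ΔT_eq (1 − e^(−t/τ)) = 6.08 × (1 − e^−1.58) = 4.83 K.

4.8 K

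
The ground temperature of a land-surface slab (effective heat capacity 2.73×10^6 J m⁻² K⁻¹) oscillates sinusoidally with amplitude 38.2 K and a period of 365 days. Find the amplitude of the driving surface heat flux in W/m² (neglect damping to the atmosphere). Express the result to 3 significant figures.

Areal heat capacity C = 2.73×10^6 J m⁻² K⁻¹ (given).
ω = 2π / 3.15×10^7 s = 1.99×10^-7 s⁻¹.
Cω = 2.73×10^6 × 1.99×10^-7 = 0.544 W/(m²·K).
F₀ = A × Cω = 38.2 × 0.544 = 20.8 W/m².

20.8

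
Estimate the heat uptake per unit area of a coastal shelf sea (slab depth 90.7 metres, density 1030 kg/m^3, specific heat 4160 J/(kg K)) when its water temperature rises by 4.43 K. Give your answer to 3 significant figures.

1.72×10^9

Areal heat capacity C = ρ c_p D = 1030 × 4160 × 90.7 = 3.89×10^8 J/(m^2 K).
ΔQ = C ΔT = 3.89×10^8 × 4.43 = 1.72×10^9 J/m².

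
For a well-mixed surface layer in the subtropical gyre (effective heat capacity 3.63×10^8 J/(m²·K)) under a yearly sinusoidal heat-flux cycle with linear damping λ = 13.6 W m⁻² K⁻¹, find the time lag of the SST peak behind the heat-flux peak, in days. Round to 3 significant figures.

80.5 days

Areal heat capacity C = 3.63×10^8 J/(m²·K) (given).
ω = 2π / 3.15×10^7 s = 1.99×10^-7 s⁻¹.
Phase lag φ = arctan(Cω/λ) = arctan(72.3/13.6) = 1.38 rad.
Time lag = φ / ω = 1.38 / 1.99×10^-7 = 6.95×10^6 s = 80.5 days.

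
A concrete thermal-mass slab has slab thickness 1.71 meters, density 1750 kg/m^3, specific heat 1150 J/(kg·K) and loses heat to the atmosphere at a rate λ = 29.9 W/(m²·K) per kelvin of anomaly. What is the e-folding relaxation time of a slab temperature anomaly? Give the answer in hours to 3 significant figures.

Areal heat capacity C = ρ c_p D = 1750 × 1150 × 1.71 = 3.44×10^6 J/(m^2 K).
Relaxation time τ = C / λ = 3.44×10^6 / 29.9 = 1.15×10^5 s.
In hours: 1.15×10^5 s / (3600 s/hour) = 32.0 hours.

32.0 hours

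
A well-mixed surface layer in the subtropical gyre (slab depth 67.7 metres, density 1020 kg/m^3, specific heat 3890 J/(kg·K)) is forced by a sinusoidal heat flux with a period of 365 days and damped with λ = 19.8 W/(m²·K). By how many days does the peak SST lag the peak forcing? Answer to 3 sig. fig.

70.7 days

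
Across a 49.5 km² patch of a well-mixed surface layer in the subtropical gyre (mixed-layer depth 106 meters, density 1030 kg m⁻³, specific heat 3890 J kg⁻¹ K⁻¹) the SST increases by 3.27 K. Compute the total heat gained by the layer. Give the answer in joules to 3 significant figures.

6.87×10^16 J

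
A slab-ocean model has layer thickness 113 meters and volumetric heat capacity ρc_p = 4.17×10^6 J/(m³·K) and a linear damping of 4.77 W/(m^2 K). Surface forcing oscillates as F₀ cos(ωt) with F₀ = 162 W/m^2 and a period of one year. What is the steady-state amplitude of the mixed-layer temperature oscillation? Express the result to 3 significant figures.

1.72 K

Areal heat capacity C = ρc_p × D = 4.17×10^6 × 113 = 4.71×10^8 J/(m²·K).
Angular frequency ω = 2π / T = 2π / 3.15×10^7 s = 1.99×10^-7 s⁻¹.
√((Cω)² + λ²) = √((93.9)² + 4.77²) = 94.0 W/(m²·K).
Amplitude A = F₀ / √((Cω)²+λ²) = 162 / 94.0 = 1.72 K.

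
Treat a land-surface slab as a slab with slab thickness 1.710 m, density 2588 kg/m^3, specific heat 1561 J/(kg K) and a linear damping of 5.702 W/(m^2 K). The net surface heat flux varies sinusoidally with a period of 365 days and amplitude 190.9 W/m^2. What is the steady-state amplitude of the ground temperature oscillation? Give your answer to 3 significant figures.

Areal heat capacity C = ρ c_p D = 2588 × 1561 × 1.710 = 6.91×10^6 J/(m²·K).
Angular frequency ω = 2π / T = 2π / 3.15×10^7 s = 1.99×10^-7 s⁻¹.
√((Cω)² + λ²) = √((1.38)² + 5.702²) = 5.87 W/(m²·K).
Amplitude A = F₀ / √((Cω)²+λ²) = 190.9 / 5.87 = 32.5 K.

32.5 K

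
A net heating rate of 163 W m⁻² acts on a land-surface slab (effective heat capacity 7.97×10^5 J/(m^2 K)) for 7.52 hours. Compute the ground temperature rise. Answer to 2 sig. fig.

Areal heat capacity C = 7.97×10^5 J/(m^2 K) (given).
Net heat input Q = F Δt = 163 × (7.52 hours × 3600 s/hour) = 4.41×10^6 J/m².
ΔT = Q / C = 4.41×10^6 / 7.97×10^5 = 5.54 K.

5.5 K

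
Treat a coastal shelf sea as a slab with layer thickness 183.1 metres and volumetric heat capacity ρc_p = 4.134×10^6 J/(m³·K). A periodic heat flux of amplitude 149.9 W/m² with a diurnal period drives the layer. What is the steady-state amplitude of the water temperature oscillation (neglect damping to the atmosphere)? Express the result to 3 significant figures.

Areal heat capacity C = ρc_p × D = 4.134×10^6 × 183.1 = 7.57×10^8 J/(m^2 K).
Angular frequency ω = 2π / T = 2π / 86400 s = 7.27×10^-5 s⁻¹.
Cω = 7.57×10^8 × 7.27×10^-5 = 55000 W/(m²·K).
Amplitude A = F₀ / (Cω) = 149.9 / 55000 = 0.00272 K.

0.00272 K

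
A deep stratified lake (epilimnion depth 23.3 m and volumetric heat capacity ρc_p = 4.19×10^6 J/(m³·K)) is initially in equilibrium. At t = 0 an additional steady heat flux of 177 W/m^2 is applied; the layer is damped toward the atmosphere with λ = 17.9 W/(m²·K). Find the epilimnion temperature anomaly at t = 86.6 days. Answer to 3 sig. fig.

7.38 K

Areal heat capacity C = ρc_p × D = 4.19×10^6 × 23.3 = 9.76×10^7 J/(m²·K).
τ = C / λ = 9.76×10^7 / 17.9 = 5.45×10^6 s.
Equilibrium anomaly ΔT_eq = F / λ = 177 / 17.9 = 9.89 K.
t = 86.6 days = 7.48×10^6 s, so t/τ = 1.37.
ΔT(t) = ΔT_eq (1 − e^(−t/τ)) = 9.89 × (1 − e^−1.37) = 7.38 K.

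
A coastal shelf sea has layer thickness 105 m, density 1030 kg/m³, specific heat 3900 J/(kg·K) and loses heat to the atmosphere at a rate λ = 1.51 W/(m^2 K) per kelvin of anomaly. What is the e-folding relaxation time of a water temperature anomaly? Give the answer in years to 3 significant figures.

Areal heat capacity C = ρ c_p D = 1030 × 3900 × 105 = 4.22×10^8 J m⁻² K⁻¹.
Relaxation time τ = C / λ = 4.22×10^8 / 1.51 = 2.79×10^8 s.
In years: 2.79×10^8 s / (3.156×10^7 s/year) = 8.85 years.

8.85 years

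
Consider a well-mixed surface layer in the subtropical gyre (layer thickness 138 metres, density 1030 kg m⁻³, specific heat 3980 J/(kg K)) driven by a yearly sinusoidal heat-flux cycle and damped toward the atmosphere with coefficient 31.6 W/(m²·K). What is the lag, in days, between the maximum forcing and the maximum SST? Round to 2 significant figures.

75 days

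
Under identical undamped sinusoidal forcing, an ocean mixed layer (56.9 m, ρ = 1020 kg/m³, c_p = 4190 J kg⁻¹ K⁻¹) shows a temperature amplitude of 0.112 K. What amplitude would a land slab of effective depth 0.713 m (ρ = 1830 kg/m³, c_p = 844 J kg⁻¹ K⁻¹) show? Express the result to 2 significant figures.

25 K

C_ocean = 2.43×10^8 J/(m²·K); C_land = 1.10×10^6 J/(m²·K).
A ∝ 1/C ⇒ A_land = A_ocean × C_ocean/C_land = 0.112 × 221 = 24.7 K.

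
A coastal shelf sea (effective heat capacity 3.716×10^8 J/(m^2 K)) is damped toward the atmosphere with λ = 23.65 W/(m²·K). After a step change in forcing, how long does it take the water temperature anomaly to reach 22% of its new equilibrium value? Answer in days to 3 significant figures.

Areal heat capacity C = 3.716×10^8 J/(m^2 K) (given).
τ = C / λ = 3.72×10^8 / 23.65 = 1.57×10^7 s.
Fraction reached: 1 − e^(−t/τ) = 0.22 ⇒ t = −τ ln(1 − 0.22) = τ × 0.248.
t = 3.90×10^6 s = 45.2 days.

45.2 days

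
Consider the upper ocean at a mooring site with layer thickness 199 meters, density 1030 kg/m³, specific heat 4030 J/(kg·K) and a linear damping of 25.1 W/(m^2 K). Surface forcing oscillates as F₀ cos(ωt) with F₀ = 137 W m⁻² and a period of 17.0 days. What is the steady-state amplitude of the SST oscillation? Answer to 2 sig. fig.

0.039 K

Areal heat capacity C = ρ c_p D = 1030 × 4030 × 199 = 8.26×10^8 J m⁻² K⁻¹.
Angular frequency ω = 2π / T = 2π / 1.47×10^6 s = 4.28×10^-6 s⁻¹.
√((Cω)² + λ²) = √((3530)² + 25.1²) = 3530 W/(m²·K).
Amplitude A = F₀ / √((Cω)²+λ²) = 137 / 3530 = 0.0388 K.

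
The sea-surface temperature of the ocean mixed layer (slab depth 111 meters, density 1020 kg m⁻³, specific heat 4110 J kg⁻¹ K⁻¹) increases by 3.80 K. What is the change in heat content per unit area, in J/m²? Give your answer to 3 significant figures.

1.77×10^9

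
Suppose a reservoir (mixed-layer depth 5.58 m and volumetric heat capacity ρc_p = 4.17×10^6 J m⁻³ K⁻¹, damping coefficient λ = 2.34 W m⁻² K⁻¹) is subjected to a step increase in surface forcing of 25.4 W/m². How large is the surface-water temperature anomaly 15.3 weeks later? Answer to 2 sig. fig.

6.6 K

Areal heat capacity C = ρc_p × D = 4.17×10^6 × 5.58 = 2.33×10^7 J/(m^2 K).
τ = C / λ = 2.33×10^7 / 2.34 = 9.94×10^6 s.
Equilibrium anomaly ΔT_eq = F / λ = 25.4 / 2.34 = 10.9 K.
t = 15.3 weeks = 9.25×10^6 s, so t/τ = 0.931.
ΔT(t) = ΔT_eq (1 − e^(−t/τ)) = 10.9 × (1 − e^−0.931) = 6.57 K.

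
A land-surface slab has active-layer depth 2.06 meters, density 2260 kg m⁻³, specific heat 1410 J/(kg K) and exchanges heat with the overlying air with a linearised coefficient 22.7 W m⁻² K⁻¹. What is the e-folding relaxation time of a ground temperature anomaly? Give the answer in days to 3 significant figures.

Areal heat capacity C = ρ c_p D = 2260 × 1410 × 2.06 = 6.56×10^6 J m⁻² K⁻¹.
Relaxation time τ = C / λ = 6.56×10^6 / 22.7 = 2.89×10^5 s.
In days: 2.89×10^5 s / (86400 s/day) = 3.35 days.

3.35 days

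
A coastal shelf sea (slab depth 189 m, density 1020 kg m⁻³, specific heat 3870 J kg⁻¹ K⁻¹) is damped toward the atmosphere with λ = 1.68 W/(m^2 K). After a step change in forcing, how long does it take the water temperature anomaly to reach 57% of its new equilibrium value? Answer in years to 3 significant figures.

11.9 years

Areal heat capacity C = ρ c_p D = 1020 × 3870 × 189 = 7.46×10^8 J/(m²·K).
τ = C / λ = 7.46×10^8 / 1.68 = 4.44×10^8 s.
Fraction reached: 1 − e^(−t/τ) = 0.57 ⇒ t = −τ ln(1 − 0.57) = τ × 0.844.
t = 3.75×10^8 s = 11.9 years.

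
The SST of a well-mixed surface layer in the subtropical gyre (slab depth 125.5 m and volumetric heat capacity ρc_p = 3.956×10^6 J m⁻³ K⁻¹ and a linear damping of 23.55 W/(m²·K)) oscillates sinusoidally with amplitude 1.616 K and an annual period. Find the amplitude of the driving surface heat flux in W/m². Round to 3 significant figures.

Areal heat capacity C = ρc_p × D = 3.956×10^6 × 125.5 = 4.96×10^8 J/(m²·K).
ω = 2π / 3.15×10^7 s = 1.99×10^-7 s⁻¹.
√((Cω)² + λ²) = √((98.9)² + 23.55²) = 102 W/(m²·K).
F₀ = A × √((Cω)²+λ²) = 1.616 × 102 = 164 W/m².

164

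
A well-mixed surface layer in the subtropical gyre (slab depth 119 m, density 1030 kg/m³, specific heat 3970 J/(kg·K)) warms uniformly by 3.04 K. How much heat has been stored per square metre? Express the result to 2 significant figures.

1.5×10^9

Areal heat capacity C = ρ c_p D = 1030 × 3970 × 119 = 4.87×10^8 J m⁻² K⁻¹.
ΔQ = C ΔT = 4.87×10^8 × 3.04 = 1.48×10^9 J/m².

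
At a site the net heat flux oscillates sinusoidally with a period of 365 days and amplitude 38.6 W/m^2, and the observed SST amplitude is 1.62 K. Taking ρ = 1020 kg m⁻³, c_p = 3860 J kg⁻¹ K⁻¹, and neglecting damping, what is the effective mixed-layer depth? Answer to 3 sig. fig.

30.4 m

ω = 2π / 3.15×10^7 s = 1.99×10^-7 s⁻¹.
Required C = F₀ / (A ω) = 38.6 / (1.62 × 1.99×10^-7) = 1.20×10^8 J/(m²·K).
D = C / (ρ c_p) = 1.20×10^8 / (1020 × 3860) = 30.4 m.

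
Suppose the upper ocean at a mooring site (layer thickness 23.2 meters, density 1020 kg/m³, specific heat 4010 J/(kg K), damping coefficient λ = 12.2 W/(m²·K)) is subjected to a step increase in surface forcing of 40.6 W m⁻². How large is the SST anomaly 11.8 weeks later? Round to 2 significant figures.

Areal heat capacity C = ρ c_p D = 1020 × 4010 × 23.2 = 9.49×10^7 J m⁻² K⁻¹.
τ = C / λ = 9.49×10^7 / 12.2 = 7.78×10^6 s.
Equilibrium anomaly ΔT_eq = F / λ = 40.6 / 12.2 = 3.33 K.
t = 11.8 weeks = 7.14×10^6 s, so t/τ = 0.918.
ΔT(t) = ΔT_eq (1 − e^(−t/τ)) = 3.33 × (1 − e^−0.918) = 2.00 K.

2.0 K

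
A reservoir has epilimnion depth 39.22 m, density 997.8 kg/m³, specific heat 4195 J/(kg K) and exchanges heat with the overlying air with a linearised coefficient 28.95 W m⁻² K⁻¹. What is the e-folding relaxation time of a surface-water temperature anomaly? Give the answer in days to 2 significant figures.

Areal heat capacity C = ρ c_p D = 997.8 × 4195 × 39.22 = 1.64×10^8 J m⁻² K⁻¹.
Relaxation time τ = C / λ = 1.64×10^8 / 28.95 = 5.67×10^6 s.
In days: 5.67×10^6 s / (86400 s/day) = 65.6 days.

66 days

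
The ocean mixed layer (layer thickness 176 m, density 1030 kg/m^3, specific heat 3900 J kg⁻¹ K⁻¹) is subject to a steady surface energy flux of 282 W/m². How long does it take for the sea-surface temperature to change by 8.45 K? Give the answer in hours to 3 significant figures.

Areal heat capacity C = ρ c_p D = 1030 × 3900 × 176 = 7.07×10^8 J/(m^2 K).
Time required: Δt = C ΔT / F = 7.07×10^8 × 8.45 / 282 = 2.12×10^7 s.
In hours: 2.12×10^7 s / (3600 s/hour) = 5880 hours.

5880 hours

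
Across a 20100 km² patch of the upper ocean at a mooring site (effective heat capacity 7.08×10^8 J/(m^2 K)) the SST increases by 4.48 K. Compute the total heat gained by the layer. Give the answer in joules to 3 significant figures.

6.38×10^19 J

Areal heat capacity C = 7.08×10^8 J/(m^2 K) (given).
Heat per unit area: q = C ΔT = 7.08×10^8 × 4.48 = 3.17×10^9 J/m².
Total heat: Q = q × A = 3.17×10^9 × (20100 × 10⁶ m²) = 6.38×10^19 J.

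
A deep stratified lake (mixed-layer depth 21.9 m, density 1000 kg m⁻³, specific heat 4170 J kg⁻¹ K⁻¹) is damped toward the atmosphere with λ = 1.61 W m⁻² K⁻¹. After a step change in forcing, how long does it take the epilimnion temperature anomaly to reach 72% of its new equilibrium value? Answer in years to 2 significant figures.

Areal heat capacity C = ρ c_p D = 1000 × 4170 × 21.9 = 9.13×10^7 J/(m^2 K).
τ = C / λ = 9.13×10^7 / 1.61 = 5.67×10^7 s.
Fraction reached: 1 − e^(−t/τ) = 0.72 ⇒ t = −τ ln(1 − 0.72) = τ × 1.27.
t = 7.22×10^7 s = 2.29 years.

2.3 years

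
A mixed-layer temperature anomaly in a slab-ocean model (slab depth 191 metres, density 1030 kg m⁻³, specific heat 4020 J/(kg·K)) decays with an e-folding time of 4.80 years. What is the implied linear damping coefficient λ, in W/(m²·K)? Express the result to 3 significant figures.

5.22

Areal heat capacity C = ρ c_p D = 1030 × 4020 × 191 = 7.91×10^8 J/(m²·K).
τ = 4.80 years = 1.51×10^8 s.
λ = C / τ = 7.91×10^8 / 1.51×10^8 = 5.22 W/(m²·K).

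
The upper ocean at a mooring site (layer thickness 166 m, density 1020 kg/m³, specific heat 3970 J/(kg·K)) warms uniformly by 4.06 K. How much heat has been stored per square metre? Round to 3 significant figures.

2.73×10^9

Areal heat capacity C = ρ c_p D = 1020 × 3970 × 166 = 6.72×10^8 J m⁻² K⁻¹.
ΔQ = C ΔT = 6.72×10^8 × 4.06 = 2.73×10^9 J/m².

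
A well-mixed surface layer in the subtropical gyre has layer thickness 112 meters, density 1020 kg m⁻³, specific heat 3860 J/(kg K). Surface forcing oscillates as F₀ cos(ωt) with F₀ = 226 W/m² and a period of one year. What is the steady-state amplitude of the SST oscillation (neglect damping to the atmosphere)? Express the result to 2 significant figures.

Areal heat capacity C = ρ c_p D = 1020 × 3860 × 112 = 4.41×10^8 J/(m^2 K).
Angular frequency ω = 2π / T = 2π / 3.15×10^7 s = 1.99×10^-7 s⁻¹.
Cω = 4.41×10^8 × 1.99×10^-7 = 87.9 W/(m²·K).
Amplitude A = F₀ / (Cω) = 226 / 87.9 = 2.57 K.

2.6 K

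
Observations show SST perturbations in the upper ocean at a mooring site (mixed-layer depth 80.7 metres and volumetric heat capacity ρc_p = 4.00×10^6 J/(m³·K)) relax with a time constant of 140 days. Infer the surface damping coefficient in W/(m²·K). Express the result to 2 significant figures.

27

Areal heat capacity C = ρc_p × D = 4.00×10^6 × 80.7 = 3.23×10^8 J/(m²·K).
τ = 140 days = 1.21×10^7 s.
λ = C / τ = 3.23×10^8 / 1.21×10^7 = 26.7 W/(m²·K).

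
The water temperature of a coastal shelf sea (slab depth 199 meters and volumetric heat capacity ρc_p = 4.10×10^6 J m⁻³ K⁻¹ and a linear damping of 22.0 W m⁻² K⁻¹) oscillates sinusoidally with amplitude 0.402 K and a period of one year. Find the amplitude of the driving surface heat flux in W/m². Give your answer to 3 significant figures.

Areal heat capacity C = ρc_p × D = 4.10×10^6 × 199 = 8.16×10^8 J/(m^2 K).
ω = 2π / 3.15×10^7 s = 1.99×10^-7 s⁻¹.
√((Cω)² + λ²) = √((163)² + 22.0²) = 164 W/(m²·K).
F₀ = A × √((Cω)²+λ²) = 0.402 × 164 = 65.9 W/m².

65.9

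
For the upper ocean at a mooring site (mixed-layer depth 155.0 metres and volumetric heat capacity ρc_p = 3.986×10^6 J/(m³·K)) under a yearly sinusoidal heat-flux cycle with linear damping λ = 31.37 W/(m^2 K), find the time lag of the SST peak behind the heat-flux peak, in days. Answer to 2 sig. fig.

77 days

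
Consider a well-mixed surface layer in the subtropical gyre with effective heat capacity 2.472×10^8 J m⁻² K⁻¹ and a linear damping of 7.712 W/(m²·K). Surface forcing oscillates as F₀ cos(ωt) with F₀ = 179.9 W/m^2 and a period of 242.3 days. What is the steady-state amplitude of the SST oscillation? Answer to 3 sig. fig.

Areal heat capacity C = 2.472×10^8 J m⁻² K⁻¹ (given).
Angular frequency ω = 2π / T = 2π / 2.09×10^7 s = 3.00×10^-7 s⁻¹.
√((Cω)² + λ²) = √((74.2)² + 7.712²) = 74.6 W/(m²·K).
Amplitude A = F₀ / √((Cω)²+λ²) = 179.9 / 74.6 = 2.41 K.

2.41 K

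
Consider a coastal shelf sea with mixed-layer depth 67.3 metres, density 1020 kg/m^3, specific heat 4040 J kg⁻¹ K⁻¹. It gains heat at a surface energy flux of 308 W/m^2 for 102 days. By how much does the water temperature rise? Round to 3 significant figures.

9.79 K

Areal heat capacity C = ρ c_p D = 1020 × 4040 × 67.3 = 2.77×10^8 J/(m^2 K).
Net heat input Q = F Δt = 308 × (102 days × 86400 s/day) = 2.71×10^9 J/m².
ΔT = Q / C = 2.71×10^9 / 2.77×10^8 = 9.79 K.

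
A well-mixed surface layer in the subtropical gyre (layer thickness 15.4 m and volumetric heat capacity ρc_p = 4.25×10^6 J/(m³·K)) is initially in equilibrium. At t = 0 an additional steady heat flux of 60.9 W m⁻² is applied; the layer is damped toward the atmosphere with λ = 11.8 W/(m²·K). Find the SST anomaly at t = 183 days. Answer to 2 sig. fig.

4.9 K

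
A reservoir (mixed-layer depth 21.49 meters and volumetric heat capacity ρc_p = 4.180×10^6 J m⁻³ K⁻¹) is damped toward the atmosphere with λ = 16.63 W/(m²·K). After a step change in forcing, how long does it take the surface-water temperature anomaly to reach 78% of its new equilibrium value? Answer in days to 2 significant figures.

95 days

Areal heat capacity C = ρc_p × D = 4.180×10^6 × 21.49 = 8.98×10^7 J/(m^2 K).
τ = C / λ = 8.98×10^7 / 16.63 = 5.40×10^6 s.
Fraction reached: 1 − e^(−t/τ) = 0.78 ⇒ t = −τ ln(1 − 0.78) = τ × 1.51.
t = 8.18×10^6 s = 94.7 days.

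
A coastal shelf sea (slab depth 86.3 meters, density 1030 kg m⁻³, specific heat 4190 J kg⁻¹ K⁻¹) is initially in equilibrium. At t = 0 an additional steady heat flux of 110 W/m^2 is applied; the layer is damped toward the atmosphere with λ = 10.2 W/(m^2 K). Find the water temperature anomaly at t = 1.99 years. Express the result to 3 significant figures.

Areal heat capacity C = ρ c_p D = 1030 × 4190 × 86.3 = 3.72×10^8 J/(m^2 K).
τ = C / λ = 3.72×10^8 / 10.2 = 3.65×10^7 s.
Equilibrium anomaly ΔT_eq = F / λ = 110 / 10.2 = 10.8 K.
t = 1.99 years = 6.28×10^7 s, so t/τ = 1.72.
ΔT(t) = ΔT_eq (1 − e^(−t/τ)) = 10.8 × (1 − e^−1.72) = 8.85 K.

8.85 K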